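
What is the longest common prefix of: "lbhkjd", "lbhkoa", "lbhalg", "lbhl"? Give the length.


Words: lbhkjd, lbhkoa, lbhalg, lbhl
  Position 0: all 'l' => match
  Position 1: all 'b' => match
  Position 2: all 'h' => match
  Position 3: ('k', 'k', 'a', 'l') => mismatch, stop
LCP = "lbh" (length 3)

3


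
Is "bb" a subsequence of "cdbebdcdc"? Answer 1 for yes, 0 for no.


Check if "bb" is a subsequence of "cdbebdcdc"
Greedy scan:
  Position 0 ('c'): no match needed
  Position 1 ('d'): no match needed
  Position 2 ('b'): matches sub[0] = 'b'
  Position 3 ('e'): no match needed
  Position 4 ('b'): matches sub[1] = 'b'
  Position 5 ('d'): no match needed
  Position 6 ('c'): no match needed
  Position 7 ('d'): no match needed
  Position 8 ('c'): no match needed
All 2 characters matched => is a subsequence

1


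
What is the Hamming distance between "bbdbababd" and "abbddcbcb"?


Comparing "bbdbababd" and "abbddcbcb" position by position:
  Position 0: 'b' vs 'a' => differ
  Position 1: 'b' vs 'b' => same
  Position 2: 'd' vs 'b' => differ
  Position 3: 'b' vs 'd' => differ
  Position 4: 'a' vs 'd' => differ
  Position 5: 'b' vs 'c' => differ
  Position 6: 'a' vs 'b' => differ
  Position 7: 'b' vs 'c' => differ
  Position 8: 'd' vs 'b' => differ
Total differences (Hamming distance): 8

8


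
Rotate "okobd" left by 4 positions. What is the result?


Input: "okobd", rotate left by 4
First 4 characters: "okob"
Remaining characters: "d"
Concatenate remaining + first: "d" + "okob" = "dokob"

dokob


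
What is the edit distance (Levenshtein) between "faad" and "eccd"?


Computing edit distance: "faad" -> "eccd"
DP table:
           e    c    c    d
      0    1    2    3    4
  f   1    1    2    3    4
  a   2    2    2    3    4
  a   3    3    3    3    4
  d   4    4    4    4    3
Edit distance = dp[4][4] = 3

3


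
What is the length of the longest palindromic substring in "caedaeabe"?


Input: "caedaeabe"
Checking substrings for palindromes:
  [4:7] "aea" (len 3) => palindrome
Longest palindromic substring: "aea" with length 3

3


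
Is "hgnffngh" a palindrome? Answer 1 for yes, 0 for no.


Input: hgnffngh
Reversed: hgnffngh
  Compare pos 0 ('h') with pos 7 ('h'): match
  Compare pos 1 ('g') with pos 6 ('g'): match
  Compare pos 2 ('n') with pos 5 ('n'): match
  Compare pos 3 ('f') with pos 4 ('f'): match
Result: palindrome

1


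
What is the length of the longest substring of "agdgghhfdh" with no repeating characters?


Input: "agdgghhfdh"
Sliding window (track last position of each char):
  Position 0 ('a'): window [0,0] length 1 -- new best
  Position 1 ('g'): window [0,1] length 2 -- new best
  Position 2 ('d'): window [0,2] length 3 -- new best
  Position 3 ('g'): repeat (last at 1), move window start to 2
  Position 3 ('g'): window [2,3] length 2
  Position 4 ('g'): repeat (last at 3), move window start to 4
  Position 4 ('g'): window [4,4] length 1
  Position 5 ('h'): window [4,5] length 2
  Position 6 ('h'): repeat (last at 5), move window start to 6
  Position 6 ('h'): window [6,6] length 1
  Position 7 ('f'): window [6,7] length 2
  Position 8 ('d'): window [6,8] length 3
  Position 9 ('h'): repeat (last at 6), move window start to 7
  Position 9 ('h'): window [7,9] length 3
Longest substring with no repeats: "agd" with length 3

3


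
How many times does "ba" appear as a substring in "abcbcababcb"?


Searching for "ba" in "abcbcababcb"
Scanning each position:
  Position 0: "ab" => no
  Position 1: "bc" => no
  Position 2: "cb" => no
  Position 3: "bc" => no
  Position 4: "ca" => no
  Position 5: "ab" => no
  Position 6: "ba" => MATCH
  Position 7: "ab" => no
  Position 8: "bc" => no
  Position 9: "cb" => no
Total occurrences: 1

1


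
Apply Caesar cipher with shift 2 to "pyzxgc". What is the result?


Caesar cipher: shift "pyzxgc" by 2
  'p' (pos 15) + 2 = pos 17 = 'r'
  'y' (pos 24) + 2 = pos 0 = 'a'
  'z' (pos 25) + 2 = pos 1 = 'b'
  'x' (pos 23) + 2 = pos 25 = 'z'
  'g' (pos 6) + 2 = pos 8 = 'i'
  'c' (pos 2) + 2 = pos 4 = 'e'
Result: rabzie

rabzie


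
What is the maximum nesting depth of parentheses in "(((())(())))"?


Input: "(((())(())))"
Tracking depth:
  Position 0 '(': depth becomes 1
  Position 1 '(': depth becomes 2
  Position 2 '(': depth becomes 3
  Position 3 '(': depth becomes 4
  Position 4 ')': depth becomes 3
  Position 5 ')': depth becomes 2
  Position 6 '(': depth becomes 3
  Position 7 '(': depth becomes 4
  Position 8 ')': depth becomes 3
  Position 9 ')': depth becomes 2
  Position 10 ')': depth becomes 1
  Position 11 ')': depth becomes 0
Maximum depth reached: 4

4


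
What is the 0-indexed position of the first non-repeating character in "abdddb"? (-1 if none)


Input: abdddb
Character frequencies:
  'a': 1
  'b': 2
  'd': 3
Scanning left to right for freq == 1:
  Position 0 ('a'): unique! => answer = 0

0


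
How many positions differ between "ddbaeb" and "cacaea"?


Comparing "ddbaeb" and "cacaea" position by position:
  Position 0: 'd' vs 'c' => DIFFER
  Position 1: 'd' vs 'a' => DIFFER
  Position 2: 'b' vs 'c' => DIFFER
  Position 3: 'a' vs 'a' => same
  Position 4: 'e' vs 'e' => same
  Position 5: 'b' vs 'a' => DIFFER
Positions that differ: 4

4


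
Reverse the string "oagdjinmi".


Input: oagdjinmi
Reading characters right to left:
  Position 8: 'i'
  Position 7: 'm'
  Position 6: 'n'
  Position 5: 'i'
  Position 4: 'j'
  Position 3: 'd'
  Position 2: 'g'
  Position 1: 'a'
  Position 0: 'o'
Reversed: imnijdgao

imnijdgao


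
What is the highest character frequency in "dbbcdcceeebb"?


Input: dbbcdcceeebb
Character counts:
  'b': 4
  'c': 3
  'd': 2
  'e': 3
Maximum frequency: 4

4


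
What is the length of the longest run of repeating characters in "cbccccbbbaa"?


Input: "cbccccbbbaa"
Scanning for longest run:
  Position 1 ('b'): new char, reset run to 1
  Position 2 ('c'): new char, reset run to 1
  Position 3 ('c'): continues run of 'c', length=2
  Position 4 ('c'): continues run of 'c', length=3
  Position 5 ('c'): continues run of 'c', length=4
  Position 6 ('b'): new char, reset run to 1
  Position 7 ('b'): continues run of 'b', length=2
  Position 8 ('b'): continues run of 'b', length=3
  Position 9 ('a'): new char, reset run to 1
  Position 10 ('a'): continues run of 'a', length=2
Longest run: 'c' with length 4

4


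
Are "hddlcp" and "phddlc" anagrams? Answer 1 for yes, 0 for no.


Strings: "hddlcp", "phddlc"
Sorted first:  cddhlp
Sorted second: cddhlp
Sorted forms match => anagrams

1


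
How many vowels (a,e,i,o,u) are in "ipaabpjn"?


Input: ipaabpjn
Checking each character:
  'i' at position 0: vowel (running total: 1)
  'p' at position 1: consonant
  'a' at position 2: vowel (running total: 2)
  'a' at position 3: vowel (running total: 3)
  'b' at position 4: consonant
  'p' at position 5: consonant
  'j' at position 6: consonant
  'n' at position 7: consonant
Total vowels: 3

3


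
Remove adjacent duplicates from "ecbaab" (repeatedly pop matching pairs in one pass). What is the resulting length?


Input: ecbaab
Stack-based adjacent duplicate removal:
  Read 'e': push. Stack: e
  Read 'c': push. Stack: ec
  Read 'b': push. Stack: ecb
  Read 'a': push. Stack: ecba
  Read 'a': matches stack top 'a' => pop. Stack: ecb
  Read 'b': matches stack top 'b' => pop. Stack: ec
Final stack: "ec" (length 2)

2


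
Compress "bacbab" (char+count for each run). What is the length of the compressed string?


Input: bacbab
Runs:
  'b' x 1 => "b1"
  'a' x 1 => "a1"
  'c' x 1 => "c1"
  'b' x 1 => "b1"
  'a' x 1 => "a1"
  'b' x 1 => "b1"
Compressed: "b1a1c1b1a1b1"
Compressed length: 12

12


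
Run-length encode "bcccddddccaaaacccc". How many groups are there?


Input: bcccddddccaaaacccc
Scanning for consecutive runs:
  Group 1: 'b' x 1 (positions 0-0)
  Group 2: 'c' x 3 (positions 1-3)
  Group 3: 'd' x 4 (positions 4-7)
  Group 4: 'c' x 2 (positions 8-9)
  Group 5: 'a' x 4 (positions 10-13)
  Group 6: 'c' x 4 (positions 14-17)
Total groups: 6

6


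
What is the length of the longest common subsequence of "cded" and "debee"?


LCS of "cded" and "debee"
DP table:
           d    e    b    e    e
      0    0    0    0    0    0
  c   0    0    0    0    0    0
  d   0    1    1    1    1    1
  e   0    1    2    2    2    2
  d   0    1    2    2    2    2
LCS length = dp[4][5] = 2

2


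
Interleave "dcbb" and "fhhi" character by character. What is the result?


Interleaving "dcbb" and "fhhi":
  Position 0: 'd' from first, 'f' from second => "df"
  Position 1: 'c' from first, 'h' from second => "ch"
  Position 2: 'b' from first, 'h' from second => "bh"
  Position 3: 'b' from first, 'i' from second => "bi"
Result: dfchbhbi

dfchbhbi


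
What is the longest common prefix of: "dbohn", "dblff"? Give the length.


Words: dbohn, dblff
  Position 0: all 'd' => match
  Position 1: all 'b' => match
  Position 2: ('o', 'l') => mismatch, stop
LCP = "db" (length 2)

2


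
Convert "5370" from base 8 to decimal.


Input: "5370" in base 8
Positional expansion:
  Digit '5' (value 5) x 8^3 = 2560
  Digit '3' (value 3) x 8^2 = 192
  Digit '7' (value 7) x 8^1 = 56
  Digit '0' (value 0) x 8^0 = 0
Sum = 2808

2808


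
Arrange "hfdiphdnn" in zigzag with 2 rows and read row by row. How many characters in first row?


Zigzag "hfdiphdnn" into 2 rows:
Placing characters:
  'h' => row 0
  'f' => row 1
  'd' => row 0
  'i' => row 1
  'p' => row 0
  'h' => row 1
  'd' => row 0
  'n' => row 1
  'n' => row 0
Rows:
  Row 0: "hdpdn"
  Row 1: "fihn"
First row length: 5

5


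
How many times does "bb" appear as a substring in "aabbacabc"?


Searching for "bb" in "aabbacabc"
Scanning each position:
  Position 0: "aa" => no
  Position 1: "ab" => no
  Position 2: "bb" => MATCH
  Position 3: "ba" => no
  Position 4: "ac" => no
  Position 5: "ca" => no
  Position 6: "ab" => no
  Position 7: "bc" => no
Total occurrences: 1

1


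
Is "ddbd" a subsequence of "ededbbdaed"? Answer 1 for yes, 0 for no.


Check if "ddbd" is a subsequence of "ededbbdaed"
Greedy scan:
  Position 0 ('e'): no match needed
  Position 1 ('d'): matches sub[0] = 'd'
  Position 2 ('e'): no match needed
  Position 3 ('d'): matches sub[1] = 'd'
  Position 4 ('b'): matches sub[2] = 'b'
  Position 5 ('b'): no match needed
  Position 6 ('d'): matches sub[3] = 'd'
  Position 7 ('a'): no match needed
  Position 8 ('e'): no match needed
  Position 9 ('d'): no match needed
All 4 characters matched => is a subsequence

1


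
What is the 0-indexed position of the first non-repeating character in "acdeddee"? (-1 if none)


Input: acdeddee
Character frequencies:
  'a': 1
  'c': 1
  'd': 3
  'e': 3
Scanning left to right for freq == 1:
  Position 0 ('a'): unique! => answer = 0

0


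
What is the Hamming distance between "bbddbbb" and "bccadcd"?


Comparing "bbddbbb" and "bccadcd" position by position:
  Position 0: 'b' vs 'b' => same
  Position 1: 'b' vs 'c' => differ
  Position 2: 'd' vs 'c' => differ
  Position 3: 'd' vs 'a' => differ
  Position 4: 'b' vs 'd' => differ
  Position 5: 'b' vs 'c' => differ
  Position 6: 'b' vs 'd' => differ
Total differences (Hamming distance): 6

6


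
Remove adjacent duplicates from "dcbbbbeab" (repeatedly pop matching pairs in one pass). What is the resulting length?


Input: dcbbbbeab
Stack-based adjacent duplicate removal:
  Read 'd': push. Stack: d
  Read 'c': push. Stack: dc
  Read 'b': push. Stack: dcb
  Read 'b': matches stack top 'b' => pop. Stack: dc
  Read 'b': push. Stack: dcb
  Read 'b': matches stack top 'b' => pop. Stack: dc
  Read 'e': push. Stack: dce
  Read 'a': push. Stack: dcea
  Read 'b': push. Stack: dceab
Final stack: "dceab" (length 5)

5


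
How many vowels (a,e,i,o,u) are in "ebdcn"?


Input: ebdcn
Checking each character:
  'e' at position 0: vowel (running total: 1)
  'b' at position 1: consonant
  'd' at position 2: consonant
  'c' at position 3: consonant
  'n' at position 4: consonant
Total vowels: 1

1


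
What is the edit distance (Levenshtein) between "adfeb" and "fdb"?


Computing edit distance: "adfeb" -> "fdb"
DP table:
           f    d    b
      0    1    2    3
  a   1    1    2    3
  d   2    2    1    2
  f   3    2    2    2
  e   4    3    3    3
  b   5    4    4    3
Edit distance = dp[5][3] = 3

3


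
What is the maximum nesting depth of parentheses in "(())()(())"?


Input: "(())()(())"
Tracking depth:
  Position 0 '(': depth becomes 1
  Position 1 '(': depth becomes 2
  Position 2 ')': depth becomes 1
  Position 3 ')': depth becomes 0
  Position 4 '(': depth becomes 1
  Position 5 ')': depth becomes 0
  Position 6 '(': depth becomes 1
  Position 7 '(': depth becomes 2
  Position 8 ')': depth becomes 1
  Position 9 ')': depth becomes 0
Maximum depth reached: 2

2


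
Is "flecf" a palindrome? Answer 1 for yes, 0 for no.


Input: flecf
Reversed: fcelf
  Compare pos 0 ('f') with pos 4 ('f'): match
  Compare pos 1 ('l') with pos 3 ('c'): MISMATCH
Result: not a palindrome

0


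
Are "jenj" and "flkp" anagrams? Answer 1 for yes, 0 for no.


Strings: "jenj", "flkp"
Sorted first:  ejjn
Sorted second: fklp
Differ at position 0: 'e' vs 'f' => not anagrams

0


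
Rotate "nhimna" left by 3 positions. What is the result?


Input: "nhimna", rotate left by 3
First 3 characters: "nhi"
Remaining characters: "mna"
Concatenate remaining + first: "mna" + "nhi" = "mnanhi"

mnanhi


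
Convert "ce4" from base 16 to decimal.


Input: "ce4" in base 16
Positional expansion:
  Digit 'c' (value 12) x 16^2 = 3072
  Digit 'e' (value 14) x 16^1 = 224
  Digit '4' (value 4) x 16^0 = 4
Sum = 3300

3300


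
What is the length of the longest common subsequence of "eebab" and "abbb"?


LCS of "eebab" and "abbb"
DP table:
           a    b    b    b
      0    0    0    0    0
  e   0    0    0    0    0
  e   0    0    0    0    0
  b   0    0    1    1    1
  a   0    1    1    1    1
  b   0    1    2    2    2
LCS length = dp[5][4] = 2

2


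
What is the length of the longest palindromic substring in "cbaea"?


Input: "cbaea"
Checking substrings for palindromes:
  [2:5] "aea" (len 3) => palindrome
Longest palindromic substring: "aea" with length 3

3


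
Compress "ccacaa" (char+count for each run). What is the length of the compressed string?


Input: ccacaa
Runs:
  'c' x 2 => "c2"
  'a' x 1 => "a1"
  'c' x 1 => "c1"
  'a' x 2 => "a2"
Compressed: "c2a1c1a2"
Compressed length: 8

8


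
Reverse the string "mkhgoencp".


Input: mkhgoencp
Reading characters right to left:
  Position 8: 'p'
  Position 7: 'c'
  Position 6: 'n'
  Position 5: 'e'
  Position 4: 'o'
  Position 3: 'g'
  Position 2: 'h'
  Position 1: 'k'
  Position 0: 'm'
Reversed: pcneoghkm

pcneoghkm


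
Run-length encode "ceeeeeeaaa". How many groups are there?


Input: ceeeeeeaaa
Scanning for consecutive runs:
  Group 1: 'c' x 1 (positions 0-0)
  Group 2: 'e' x 6 (positions 1-6)
  Group 3: 'a' x 3 (positions 7-9)
Total groups: 3

3


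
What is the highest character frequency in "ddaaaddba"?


Input: ddaaaddba
Character counts:
  'a': 4
  'b': 1
  'd': 4
Maximum frequency: 4

4


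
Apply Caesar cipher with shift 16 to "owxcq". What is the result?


Caesar cipher: shift "owxcq" by 16
  'o' (pos 14) + 16 = pos 4 = 'e'
  'w' (pos 22) + 16 = pos 12 = 'm'
  'x' (pos 23) + 16 = pos 13 = 'n'
  'c' (pos 2) + 16 = pos 18 = 's'
  'q' (pos 16) + 16 = pos 6 = 'g'
Result: emnsg

emnsg


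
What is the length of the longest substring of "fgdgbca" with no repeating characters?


Input: "fgdgbca"
Sliding window (track last position of each char):
  Position 0 ('f'): window [0,0] length 1 -- new best
  Position 1 ('g'): window [0,1] length 2 -- new best
  Position 2 ('d'): window [0,2] length 3 -- new best
  Position 3 ('g'): repeat (last at 1), move window start to 2
  Position 3 ('g'): window [2,3] length 2
  Position 4 ('b'): window [2,4] length 3
  Position 5 ('c'): window [2,5] length 4 -- new best
  Position 6 ('a'): window [2,6] length 5 -- new best
Longest substring with no repeats: "dgbca" with length 5

5


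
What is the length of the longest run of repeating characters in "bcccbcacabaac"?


Input: "bcccbcacabaac"
Scanning for longest run:
  Position 1 ('c'): new char, reset run to 1
  Position 2 ('c'): continues run of 'c', length=2
  Position 3 ('c'): continues run of 'c', length=3
  Position 4 ('b'): new char, reset run to 1
  Position 5 ('c'): new char, reset run to 1
  Position 6 ('a'): new char, reset run to 1
  Position 7 ('c'): new char, reset run to 1
  Position 8 ('a'): new char, reset run to 1
  Position 9 ('b'): new char, reset run to 1
  Position 10 ('a'): new char, reset run to 1
  Position 11 ('a'): continues run of 'a', length=2
  Position 12 ('c'): new char, reset run to 1
Longest run: 'c' with length 3

3


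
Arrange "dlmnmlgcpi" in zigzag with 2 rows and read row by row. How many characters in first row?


Zigzag "dlmnmlgcpi" into 2 rows:
Placing characters:
  'd' => row 0
  'l' => row 1
  'm' => row 0
  'n' => row 1
  'm' => row 0
  'l' => row 1
  'g' => row 0
  'c' => row 1
  'p' => row 0
  'i' => row 1
Rows:
  Row 0: "dmmgp"
  Row 1: "lnlci"
First row length: 5

5


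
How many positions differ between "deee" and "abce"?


Comparing "deee" and "abce" position by position:
  Position 0: 'd' vs 'a' => DIFFER
  Position 1: 'e' vs 'b' => DIFFER
  Position 2: 'e' vs 'c' => DIFFER
  Position 3: 'e' vs 'e' => same
Positions that differ: 3

3


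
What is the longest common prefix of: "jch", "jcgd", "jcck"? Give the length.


Words: jch, jcgd, jcck
  Position 0: all 'j' => match
  Position 1: all 'c' => match
  Position 2: ('h', 'g', 'c') => mismatch, stop
LCP = "jc" (length 2)

2


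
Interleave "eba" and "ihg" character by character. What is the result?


Interleaving "eba" and "ihg":
  Position 0: 'e' from first, 'i' from second => "ei"
  Position 1: 'b' from first, 'h' from second => "bh"
  Position 2: 'a' from first, 'g' from second => "ag"
Result: eibhag

eibhag


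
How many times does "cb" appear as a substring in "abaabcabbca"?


Searching for "cb" in "abaabcabbca"
Scanning each position:
  Position 0: "ab" => no
  Position 1: "ba" => no
  Position 2: "aa" => no
  Position 3: "ab" => no
  Position 4: "bc" => no
  Position 5: "ca" => no
  Position 6: "ab" => no
  Position 7: "bb" => no
  Position 8: "bc" => no
  Position 9: "ca" => no
Total occurrences: 0

0


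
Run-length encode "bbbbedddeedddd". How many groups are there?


Input: bbbbedddeedddd
Scanning for consecutive runs:
  Group 1: 'b' x 4 (positions 0-3)
  Group 2: 'e' x 1 (positions 4-4)
  Group 3: 'd' x 3 (positions 5-7)
  Group 4: 'e' x 2 (positions 8-9)
  Group 5: 'd' x 4 (positions 10-13)
Total groups: 5

5


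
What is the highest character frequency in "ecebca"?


Input: ecebca
Character counts:
  'a': 1
  'b': 1
  'c': 2
  'e': 2
Maximum frequency: 2

2


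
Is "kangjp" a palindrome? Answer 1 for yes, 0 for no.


Input: kangjp
Reversed: pjgnak
  Compare pos 0 ('k') with pos 5 ('p'): MISMATCH
  Compare pos 1 ('a') with pos 4 ('j'): MISMATCH
  Compare pos 2 ('n') with pos 3 ('g'): MISMATCH
Result: not a palindrome

0


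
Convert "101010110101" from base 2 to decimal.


Input: "101010110101" in base 2
Positional expansion:
  Digit '1' (value 1) x 2^11 = 2048
  Digit '0' (value 0) x 2^10 = 0
  Digit '1' (value 1) x 2^9 = 512
  Digit '0' (value 0) x 2^8 = 0
  Digit '1' (value 1) x 2^7 = 128
  Digit '0' (value 0) x 2^6 = 0
  Digit '1' (value 1) x 2^5 = 32
  Digit '1' (value 1) x 2^4 = 16
  Digit '0' (value 0) x 2^3 = 0
  Digit '1' (value 1) x 2^2 = 4
  Digit '0' (value 0) x 2^1 = 0
  Digit '1' (value 1) x 2^0 = 1
Sum = 2741

2741


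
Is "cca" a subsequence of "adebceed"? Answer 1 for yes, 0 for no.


Check if "cca" is a subsequence of "adebceed"
Greedy scan:
  Position 0 ('a'): no match needed
  Position 1 ('d'): no match needed
  Position 2 ('e'): no match needed
  Position 3 ('b'): no match needed
  Position 4 ('c'): matches sub[0] = 'c'
  Position 5 ('e'): no match needed
  Position 6 ('e'): no match needed
  Position 7 ('d'): no match needed
Only matched 1/3 characters => not a subsequence

0


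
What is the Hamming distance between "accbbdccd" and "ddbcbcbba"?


Comparing "accbbdccd" and "ddbcbcbba" position by position:
  Position 0: 'a' vs 'd' => differ
  Position 1: 'c' vs 'd' => differ
  Position 2: 'c' vs 'b' => differ
  Position 3: 'b' vs 'c' => differ
  Position 4: 'b' vs 'b' => same
  Position 5: 'd' vs 'c' => differ
  Position 6: 'c' vs 'b' => differ
  Position 7: 'c' vs 'b' => differ
  Position 8: 'd' vs 'a' => differ
Total differences (Hamming distance): 8

8


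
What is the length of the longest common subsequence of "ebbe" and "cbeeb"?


LCS of "ebbe" and "cbeeb"
DP table:
           c    b    e    e    b
      0    0    0    0    0    0
  e   0    0    0    1    1    1
  b   0    0    1    1    1    2
  b   0    0    1    1    1    2
  e   0    0    1    2    2    2
LCS length = dp[4][5] = 2

2


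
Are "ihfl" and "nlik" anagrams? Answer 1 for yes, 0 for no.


Strings: "ihfl", "nlik"
Sorted first:  fhil
Sorted second: ikln
Differ at position 0: 'f' vs 'i' => not anagrams

0


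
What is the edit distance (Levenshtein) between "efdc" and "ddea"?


Computing edit distance: "efdc" -> "ddea"
DP table:
           d    d    e    a
      0    1    2    3    4
  e   1    1    2    2    3
  f   2    2    2    3    3
  d   3    2    2    3    4
  c   4    3    3    3    4
Edit distance = dp[4][4] = 4

4


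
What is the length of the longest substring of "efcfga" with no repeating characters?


Input: "efcfga"
Sliding window (track last position of each char):
  Position 0 ('e'): window [0,0] length 1 -- new best
  Position 1 ('f'): window [0,1] length 2 -- new best
  Position 2 ('c'): window [0,2] length 3 -- new best
  Position 3 ('f'): repeat (last at 1), move window start to 2
  Position 3 ('f'): window [2,3] length 2
  Position 4 ('g'): window [2,4] length 3
  Position 5 ('a'): window [2,5] length 4 -- new best
Longest substring with no repeats: "cfga" with length 4

4


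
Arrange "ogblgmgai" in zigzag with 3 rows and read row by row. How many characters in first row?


Zigzag "ogblgmgai" into 3 rows:
Placing characters:
  'o' => row 0
  'g' => row 1
  'b' => row 2
  'l' => row 1
  'g' => row 0
  'm' => row 1
  'g' => row 2
  'a' => row 1
  'i' => row 0
Rows:
  Row 0: "ogi"
  Row 1: "glma"
  Row 2: "bg"
First row length: 3

3


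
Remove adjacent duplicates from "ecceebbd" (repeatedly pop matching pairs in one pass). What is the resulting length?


Input: ecceebbd
Stack-based adjacent duplicate removal:
  Read 'e': push. Stack: e
  Read 'c': push. Stack: ec
  Read 'c': matches stack top 'c' => pop. Stack: e
  Read 'e': matches stack top 'e' => pop. Stack: (empty)
  Read 'e': push. Stack: e
  Read 'b': push. Stack: eb
  Read 'b': matches stack top 'b' => pop. Stack: e
  Read 'd': push. Stack: ed
Final stack: "ed" (length 2)

2


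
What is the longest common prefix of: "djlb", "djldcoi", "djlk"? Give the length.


Words: djlb, djldcoi, djlk
  Position 0: all 'd' => match
  Position 1: all 'j' => match
  Position 2: all 'l' => match
  Position 3: ('b', 'd', 'k') => mismatch, stop
LCP = "djl" (length 3)

3


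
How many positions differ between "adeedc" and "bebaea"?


Comparing "adeedc" and "bebaea" position by position:
  Position 0: 'a' vs 'b' => DIFFER
  Position 1: 'd' vs 'e' => DIFFER
  Position 2: 'e' vs 'b' => DIFFER
  Position 3: 'e' vs 'a' => DIFFER
  Position 4: 'd' vs 'e' => DIFFER
  Position 5: 'c' vs 'a' => DIFFER
Positions that differ: 6

6


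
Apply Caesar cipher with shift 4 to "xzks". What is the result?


Caesar cipher: shift "xzks" by 4
  'x' (pos 23) + 4 = pos 1 = 'b'
  'z' (pos 25) + 4 = pos 3 = 'd'
  'k' (pos 10) + 4 = pos 14 = 'o'
  's' (pos 18) + 4 = pos 22 = 'w'
Result: bdow

bdow


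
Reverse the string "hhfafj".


Input: hhfafj
Reading characters right to left:
  Position 5: 'j'
  Position 4: 'f'
  Position 3: 'a'
  Position 2: 'f'
  Position 1: 'h'
  Position 0: 'h'
Reversed: jfafhh

jfafhh


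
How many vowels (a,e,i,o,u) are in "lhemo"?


Input: lhemo
Checking each character:
  'l' at position 0: consonant
  'h' at position 1: consonant
  'e' at position 2: vowel (running total: 1)
  'm' at position 3: consonant
  'o' at position 4: vowel (running total: 2)
Total vowels: 2

2


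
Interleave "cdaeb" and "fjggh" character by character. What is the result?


Interleaving "cdaeb" and "fjggh":
  Position 0: 'c' from first, 'f' from second => "cf"
  Position 1: 'd' from first, 'j' from second => "dj"
  Position 2: 'a' from first, 'g' from second => "ag"
  Position 3: 'e' from first, 'g' from second => "eg"
  Position 4: 'b' from first, 'h' from second => "bh"
Result: cfdjagegbh

cfdjagegbh


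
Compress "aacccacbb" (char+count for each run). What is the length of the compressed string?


Input: aacccacbb
Runs:
  'a' x 2 => "a2"
  'c' x 3 => "c3"
  'a' x 1 => "a1"
  'c' x 1 => "c1"
  'b' x 2 => "b2"
Compressed: "a2c3a1c1b2"
Compressed length: 10

10


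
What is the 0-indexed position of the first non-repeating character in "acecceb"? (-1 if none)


Input: acecceb
Character frequencies:
  'a': 1
  'b': 1
  'c': 3
  'e': 2
Scanning left to right for freq == 1:
  Position 0 ('a'): unique! => answer = 0

0


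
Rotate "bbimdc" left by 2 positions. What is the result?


Input: "bbimdc", rotate left by 2
First 2 characters: "bb"
Remaining characters: "imdc"
Concatenate remaining + first: "imdc" + "bb" = "imdcbb"

imdcbb


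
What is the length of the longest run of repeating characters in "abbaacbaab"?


Input: "abbaacbaab"
Scanning for longest run:
  Position 1 ('b'): new char, reset run to 1
  Position 2 ('b'): continues run of 'b', length=2
  Position 3 ('a'): new char, reset run to 1
  Position 4 ('a'): continues run of 'a', length=2
  Position 5 ('c'): new char, reset run to 1
  Position 6 ('b'): new char, reset run to 1
  Position 7 ('a'): new char, reset run to 1
  Position 8 ('a'): continues run of 'a', length=2
  Position 9 ('b'): new char, reset run to 1
Longest run: 'b' with length 2

2


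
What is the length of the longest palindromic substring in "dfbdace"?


Input: "dfbdace"
Checking substrings for palindromes:
  No multi-char palindromic substrings found
Longest palindromic substring: "d" with length 1

1


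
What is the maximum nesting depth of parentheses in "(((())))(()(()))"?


Input: "(((())))(()(()))"
Tracking depth:
  Position 0 '(': depth becomes 1
  Position 1 '(': depth becomes 2
  Position 2 '(': depth becomes 3
  Position 3 '(': depth becomes 4
  Position 4 ')': depth becomes 3
  Position 5 ')': depth becomes 2
  Position 6 ')': depth becomes 1
  Position 7 ')': depth becomes 0
  Position 8 '(': depth becomes 1
  Position 9 '(': depth becomes 2
  Position 10 ')': depth becomes 1
  Position 11 '(': depth becomes 2
  Position 12 '(': depth becomes 3
  Position 13 ')': depth becomes 2
  Position 14 ')': depth becomes 1
  Position 15 ')': depth becomes 0
Maximum depth reached: 4

4


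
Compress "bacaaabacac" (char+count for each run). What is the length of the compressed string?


Input: bacaaabacac
Runs:
  'b' x 1 => "b1"
  'a' x 1 => "a1"
  'c' x 1 => "c1"
  'a' x 3 => "a3"
  'b' x 1 => "b1"
  'a' x 1 => "a1"
  'c' x 1 => "c1"
  'a' x 1 => "a1"
  'c' x 1 => "c1"
Compressed: "b1a1c1a3b1a1c1a1c1"
Compressed length: 18

18


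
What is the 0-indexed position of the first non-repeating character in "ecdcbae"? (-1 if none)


Input: ecdcbae
Character frequencies:
  'a': 1
  'b': 1
  'c': 2
  'd': 1
  'e': 2
Scanning left to right for freq == 1:
  Position 0 ('e'): freq=2, skip
  Position 1 ('c'): freq=2, skip
  Position 2 ('d'): unique! => answer = 2

2


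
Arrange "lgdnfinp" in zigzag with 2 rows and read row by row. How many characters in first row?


Zigzag "lgdnfinp" into 2 rows:
Placing characters:
  'l' => row 0
  'g' => row 1
  'd' => row 0
  'n' => row 1
  'f' => row 0
  'i' => row 1
  'n' => row 0
  'p' => row 1
Rows:
  Row 0: "ldfn"
  Row 1: "gnip"
First row length: 4

4


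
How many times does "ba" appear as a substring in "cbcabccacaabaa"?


Searching for "ba" in "cbcabccacaabaa"
Scanning each position:
  Position 0: "cb" => no
  Position 1: "bc" => no
  Position 2: "ca" => no
  Position 3: "ab" => no
  Position 4: "bc" => no
  Position 5: "cc" => no
  Position 6: "ca" => no
  Position 7: "ac" => no
  Position 8: "ca" => no
  Position 9: "aa" => no
  Position 10: "ab" => no
  Position 11: "ba" => MATCH
  Position 12: "aa" => no
Total occurrences: 1

1


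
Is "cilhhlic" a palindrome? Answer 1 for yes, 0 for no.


Input: cilhhlic
Reversed: cilhhlic
  Compare pos 0 ('c') with pos 7 ('c'): match
  Compare pos 1 ('i') with pos 6 ('i'): match
  Compare pos 2 ('l') with pos 5 ('l'): match
  Compare pos 3 ('h') with pos 4 ('h'): match
Result: palindrome

1


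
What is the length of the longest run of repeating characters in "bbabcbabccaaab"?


Input: "bbabcbabccaaab"
Scanning for longest run:
  Position 1 ('b'): continues run of 'b', length=2
  Position 2 ('a'): new char, reset run to 1
  Position 3 ('b'): new char, reset run to 1
  Position 4 ('c'): new char, reset run to 1
  Position 5 ('b'): new char, reset run to 1
  Position 6 ('a'): new char, reset run to 1
  Position 7 ('b'): new char, reset run to 1
  Position 8 ('c'): new char, reset run to 1
  Position 9 ('c'): continues run of 'c', length=2
  Position 10 ('a'): new char, reset run to 1
  Position 11 ('a'): continues run of 'a', length=2
  Position 12 ('a'): continues run of 'a', length=3
  Position 13 ('b'): new char, reset run to 1
Longest run: 'a' with length 3

3


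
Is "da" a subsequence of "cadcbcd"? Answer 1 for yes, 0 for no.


Check if "da" is a subsequence of "cadcbcd"
Greedy scan:
  Position 0 ('c'): no match needed
  Position 1 ('a'): no match needed
  Position 2 ('d'): matches sub[0] = 'd'
  Position 3 ('c'): no match needed
  Position 4 ('b'): no match needed
  Position 5 ('c'): no match needed
  Position 6 ('d'): no match needed
Only matched 1/2 characters => not a subsequence

0


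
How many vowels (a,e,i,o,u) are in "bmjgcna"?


Input: bmjgcna
Checking each character:
  'b' at position 0: consonant
  'm' at position 1: consonant
  'j' at position 2: consonant
  'g' at position 3: consonant
  'c' at position 4: consonant
  'n' at position 5: consonant
  'a' at position 6: vowel (running total: 1)
Total vowels: 1

1


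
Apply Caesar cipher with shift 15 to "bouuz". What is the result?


Caesar cipher: shift "bouuz" by 15
  'b' (pos 1) + 15 = pos 16 = 'q'
  'o' (pos 14) + 15 = pos 3 = 'd'
  'u' (pos 20) + 15 = pos 9 = 'j'
  'u' (pos 20) + 15 = pos 9 = 'j'
  'z' (pos 25) + 15 = pos 14 = 'o'
Result: qdjjo

qdjjo


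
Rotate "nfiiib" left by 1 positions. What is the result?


Input: "nfiiib", rotate left by 1
First 1 characters: "n"
Remaining characters: "fiiib"
Concatenate remaining + first: "fiiib" + "n" = "fiiibn"

fiiibn


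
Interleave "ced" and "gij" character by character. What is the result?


Interleaving "ced" and "gij":
  Position 0: 'c' from first, 'g' from second => "cg"
  Position 1: 'e' from first, 'i' from second => "ei"
  Position 2: 'd' from first, 'j' from second => "dj"
Result: cgeidj

cgeidj


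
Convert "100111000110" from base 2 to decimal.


Input: "100111000110" in base 2
Positional expansion:
  Digit '1' (value 1) x 2^11 = 2048
  Digit '0' (value 0) x 2^10 = 0
  Digit '0' (value 0) x 2^9 = 0
  Digit '1' (value 1) x 2^8 = 256
  Digit '1' (value 1) x 2^7 = 128
  Digit '1' (value 1) x 2^6 = 64
  Digit '0' (value 0) x 2^5 = 0
  Digit '0' (value 0) x 2^4 = 0
  Digit '0' (value 0) x 2^3 = 0
  Digit '1' (value 1) x 2^2 = 4
  Digit '1' (value 1) x 2^1 = 2
  Digit '0' (value 0) x 2^0 = 0
Sum = 2502

2502


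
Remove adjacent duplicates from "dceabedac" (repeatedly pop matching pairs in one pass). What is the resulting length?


Input: dceabedac
Stack-based adjacent duplicate removal:
  Read 'd': push. Stack: d
  Read 'c': push. Stack: dc
  Read 'e': push. Stack: dce
  Read 'a': push. Stack: dcea
  Read 'b': push. Stack: dceab
  Read 'e': push. Stack: dceabe
  Read 'd': push. Stack: dceabed
  Read 'a': push. Stack: dceabeda
  Read 'c': push. Stack: dceabedac
Final stack: "dceabedac" (length 9)

9


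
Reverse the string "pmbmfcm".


Input: pmbmfcm
Reading characters right to left:
  Position 6: 'm'
  Position 5: 'c'
  Position 4: 'f'
  Position 3: 'm'
  Position 2: 'b'
  Position 1: 'm'
  Position 0: 'p'
Reversed: mcfmbmp

mcfmbmp


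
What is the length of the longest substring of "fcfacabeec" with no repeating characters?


Input: "fcfacabeec"
Sliding window (track last position of each char):
  Position 0 ('f'): window [0,0] length 1 -- new best
  Position 1 ('c'): window [0,1] length 2 -- new best
  Position 2 ('f'): repeat (last at 0), move window start to 1
  Position 2 ('f'): window [1,2] length 2
  Position 3 ('a'): window [1,3] length 3 -- new best
  Position 4 ('c'): repeat (last at 1), move window start to 2
  Position 4 ('c'): window [2,4] length 3
  Position 5 ('a'): repeat (last at 3), move window start to 4
  Position 5 ('a'): window [4,5] length 2
  Position 6 ('b'): window [4,6] length 3
  Position 7 ('e'): window [4,7] length 4 -- new best
  Position 8 ('e'): repeat (last at 7), move window start to 8
  Position 8 ('e'): window [8,8] length 1
  Position 9 ('c'): window [8,9] length 2
Longest substring with no repeats: "cabe" with length 4

4


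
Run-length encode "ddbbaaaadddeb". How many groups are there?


Input: ddbbaaaadddeb
Scanning for consecutive runs:
  Group 1: 'd' x 2 (positions 0-1)
  Group 2: 'b' x 2 (positions 2-3)
  Group 3: 'a' x 4 (positions 4-7)
  Group 4: 'd' x 3 (positions 8-10)
  Group 5: 'e' x 1 (positions 11-11)
  Group 6: 'b' x 1 (positions 12-12)
Total groups: 6

6


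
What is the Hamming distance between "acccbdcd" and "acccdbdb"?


Comparing "acccbdcd" and "acccdbdb" position by position:
  Position 0: 'a' vs 'a' => same
  Position 1: 'c' vs 'c' => same
  Position 2: 'c' vs 'c' => same
  Position 3: 'c' vs 'c' => same
  Position 4: 'b' vs 'd' => differ
  Position 5: 'd' vs 'b' => differ
  Position 6: 'c' vs 'd' => differ
  Position 7: 'd' vs 'b' => differ
Total differences (Hamming distance): 4

4


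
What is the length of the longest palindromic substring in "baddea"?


Input: "baddea"
Checking substrings for palindromes:
  [2:4] "dd" (len 2) => palindrome
Longest palindromic substring: "dd" with length 2

2


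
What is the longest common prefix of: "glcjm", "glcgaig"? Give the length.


Words: glcjm, glcgaig
  Position 0: all 'g' => match
  Position 1: all 'l' => match
  Position 2: all 'c' => match
  Position 3: ('j', 'g') => mismatch, stop
LCP = "glc" (length 3)

3


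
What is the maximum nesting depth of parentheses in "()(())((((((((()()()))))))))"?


Input: "()(())((((((((()()()))))))))"
Tracking depth:
  Position 0 '(': depth becomes 1
  Position 1 ')': depth becomes 0
  Position 2 '(': depth becomes 1
  Position 3 '(': depth becomes 2
  Position 4 ')': depth becomes 1
  Position 5 ')': depth becomes 0
  Position 6 '(': depth becomes 1
  Position 7 '(': depth becomes 2
  Position 8 '(': depth becomes 3
  Position 9 '(': depth becomes 4
  Position 10 '(': depth becomes 5
  Position 11 '(': depth becomes 6
  Position 12 '(': depth becomes 7
  Position 13 '(': depth becomes 8
  Position 14 '(': depth becomes 9
  Position 15 ')': depth becomes 8
  Position 16 '(': depth becomes 9
  Position 17 ')': depth becomes 8
  Position 18 '(': depth becomes 9
  Position 19 ')': depth becomes 8
  Position 20 ')': depth becomes 7
  Position 21 ')': depth becomes 6
  Position 22 ')': depth becomes 5
  Position 23 ')': depth becomes 4
  Position 24 ')': depth becomes 3
  Position 25 ')': depth becomes 2
  Position 26 ')': depth becomes 1
  Position 27 ')': depth becomes 0
Maximum depth reached: 9

9


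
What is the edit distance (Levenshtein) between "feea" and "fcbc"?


Computing edit distance: "feea" -> "fcbc"
DP table:
           f    c    b    c
      0    1    2    3    4
  f   1    0    1    2    3
  e   2    1    1    2    3
  e   3    2    2    2    3
  a   4    3    3    3    3
Edit distance = dp[4][4] = 3

3


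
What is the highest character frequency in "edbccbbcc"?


Input: edbccbbcc
Character counts:
  'b': 3
  'c': 4
  'd': 1
  'e': 1
Maximum frequency: 4

4


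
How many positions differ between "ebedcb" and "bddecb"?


Comparing "ebedcb" and "bddecb" position by position:
  Position 0: 'e' vs 'b' => DIFFER
  Position 1: 'b' vs 'd' => DIFFER
  Position 2: 'e' vs 'd' => DIFFER
  Position 3: 'd' vs 'e' => DIFFER
  Position 4: 'c' vs 'c' => same
  Position 5: 'b' vs 'b' => same
Positions that differ: 4

4


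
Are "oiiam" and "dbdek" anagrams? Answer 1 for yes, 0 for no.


Strings: "oiiam", "dbdek"
Sorted first:  aiimo
Sorted second: bddek
Differ at position 0: 'a' vs 'b' => not anagrams

0


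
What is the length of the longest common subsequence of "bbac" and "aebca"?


LCS of "bbac" and "aebca"
DP table:
           a    e    b    c    a
      0    0    0    0    0    0
  b   0    0    0    1    1    1
  b   0    0    0    1    1    1
  a   0    1    1    1    1    2
  c   0    1    1    1    2    2
LCS length = dp[4][5] = 2

2


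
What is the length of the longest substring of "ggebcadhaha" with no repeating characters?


Input: "ggebcadhaha"
Sliding window (track last position of each char):
  Position 0 ('g'): window [0,0] length 1 -- new best
  Position 1 ('g'): repeat (last at 0), move window start to 1
  Position 1 ('g'): window [1,1] length 1
  Position 2 ('e'): window [1,2] length 2 -- new best
  Position 3 ('b'): window [1,3] length 3 -- new best
  Position 4 ('c'): window [1,4] length 4 -- new best
  Position 5 ('a'): window [1,5] length 5 -- new best
  Position 6 ('d'): window [1,6] length 6 -- new best
  Position 7 ('h'): window [1,7] length 7 -- new best
  Position 8 ('a'): repeat (last at 5), move window start to 6
  Position 8 ('a'): window [6,8] length 3
  Position 9 ('h'): repeat (last at 7), move window start to 8
  Position 9 ('h'): window [8,9] length 2
  Position 10 ('a'): repeat (last at 8), move window start to 9
  Position 10 ('a'): window [9,10] length 2
Longest substring with no repeats: "gebcadh" with length 7

7


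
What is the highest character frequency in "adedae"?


Input: adedae
Character counts:
  'a': 2
  'd': 2
  'e': 2
Maximum frequency: 2

2


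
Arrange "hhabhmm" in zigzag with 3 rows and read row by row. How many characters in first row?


Zigzag "hhabhmm" into 3 rows:
Placing characters:
  'h' => row 0
  'h' => row 1
  'a' => row 2
  'b' => row 1
  'h' => row 0
  'm' => row 1
  'm' => row 2
Rows:
  Row 0: "hh"
  Row 1: "hbm"
  Row 2: "am"
First row length: 2

2


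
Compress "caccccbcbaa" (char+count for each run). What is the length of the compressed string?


Input: caccccbcbaa
Runs:
  'c' x 1 => "c1"
  'a' x 1 => "a1"
  'c' x 4 => "c4"
  'b' x 1 => "b1"
  'c' x 1 => "c1"
  'b' x 1 => "b1"
  'a' x 2 => "a2"
Compressed: "c1a1c4b1c1b1a2"
Compressed length: 14

14


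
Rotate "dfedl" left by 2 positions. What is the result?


Input: "dfedl", rotate left by 2
First 2 characters: "df"
Remaining characters: "edl"
Concatenate remaining + first: "edl" + "df" = "edldf"

edldf


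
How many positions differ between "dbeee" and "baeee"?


Comparing "dbeee" and "baeee" position by position:
  Position 0: 'd' vs 'b' => DIFFER
  Position 1: 'b' vs 'a' => DIFFER
  Position 2: 'e' vs 'e' => same
  Position 3: 'e' vs 'e' => same
  Position 4: 'e' vs 'e' => same
Positions that differ: 2

2


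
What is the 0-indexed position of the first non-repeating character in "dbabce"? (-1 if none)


Input: dbabce
Character frequencies:
  'a': 1
  'b': 2
  'c': 1
  'd': 1
  'e': 1
Scanning left to right for freq == 1:
  Position 0 ('d'): unique! => answer = 0

0
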